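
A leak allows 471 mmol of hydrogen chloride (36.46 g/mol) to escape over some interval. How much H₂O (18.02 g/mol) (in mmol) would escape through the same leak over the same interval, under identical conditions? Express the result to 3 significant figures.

670 mmol

By Graham's law, rate_H₂O/rate_HCl = √(M_HCl/M_H₂O) = √(36.46/18.02) = √2.023 = 1.422.
So the amount for H₂O is 471 × 1.422 = 670 mmol.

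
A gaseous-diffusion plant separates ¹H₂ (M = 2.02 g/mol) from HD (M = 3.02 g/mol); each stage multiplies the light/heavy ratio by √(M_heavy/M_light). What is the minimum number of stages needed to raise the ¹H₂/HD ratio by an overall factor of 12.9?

13

Single-stage factor α = √(3.02/2.02), so ln α = ½ ln(1.49505) = 0.2011.
Need α^N ≥ 12.9 ⇒ N ≥ ln(12.9) / ln α = 2.557 / 0.2011 = 12.72.
Rounding up, N = 13 stages.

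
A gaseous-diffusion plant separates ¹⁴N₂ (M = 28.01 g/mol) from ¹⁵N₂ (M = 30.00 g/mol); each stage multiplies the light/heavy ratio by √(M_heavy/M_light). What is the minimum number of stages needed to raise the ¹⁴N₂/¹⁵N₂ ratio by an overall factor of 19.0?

Per stage α = (30.00/28.01)^(1/2) = 1.07105^0.5, giving ln α = 0.03432.
Need α^N ≥ 19.0 ⇒ N ≥ ln(19.0) / ln α = 2.944 / 0.03432 = 85.80.
So at least 86 stages are needed.

86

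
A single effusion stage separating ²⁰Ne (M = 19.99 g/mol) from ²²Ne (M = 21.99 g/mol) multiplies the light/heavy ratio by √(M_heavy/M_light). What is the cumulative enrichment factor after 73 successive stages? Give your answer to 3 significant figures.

32.5

After 73 stages the ratio has grown by (√(21.99/19.99))^73 = (21.99/19.99)^(73/2).
= 1.10005^(73/2) = 32.5.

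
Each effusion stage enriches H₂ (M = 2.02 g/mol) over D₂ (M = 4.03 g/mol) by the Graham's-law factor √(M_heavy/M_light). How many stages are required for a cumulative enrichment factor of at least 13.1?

Per stage α = (4.03/2.02)^(1/2) = 1.99505^0.5, giving ln α = 0.3453.
Need α^N ≥ 13.1 ⇒ N ≥ ln(13.1) / ln α = 2.573 / 0.3453 = 7.45.
Rounding up, N = 8 stages.

8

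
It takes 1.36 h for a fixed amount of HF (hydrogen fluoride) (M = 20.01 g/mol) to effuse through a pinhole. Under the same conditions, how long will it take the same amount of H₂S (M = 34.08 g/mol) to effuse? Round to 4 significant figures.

1.775 h

From Graham's law, t_H₂S/t_HF = √(M_H₂S/M_HF) = √(34.08/20.01) = √1.703 = 1.305.
So the time for H₂S is 1.36 × 1.305 = 1.775 h.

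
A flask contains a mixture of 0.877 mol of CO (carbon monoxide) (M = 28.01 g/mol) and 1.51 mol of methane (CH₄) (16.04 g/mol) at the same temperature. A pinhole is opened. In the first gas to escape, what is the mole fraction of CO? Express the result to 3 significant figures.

The effusion rate of species i is ∝ p_i/√M_i ∝ n_i/√M_i.
Mole fraction of CO in the effusate = (n_CO/√M_CO) / (n_CO/√M_CO + n_CH₄/√M_CH₄)
= (0.877/√28.01) / (0.877/√28.01 + 1.51/√16.04) = 0.1657/(0.1657 + 0.3770) = 0.305.

0.305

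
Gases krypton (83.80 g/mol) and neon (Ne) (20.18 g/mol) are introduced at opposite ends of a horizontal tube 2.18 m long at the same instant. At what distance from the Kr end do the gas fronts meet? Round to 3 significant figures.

0.718 m

Distances travelled in equal time are proportional to diffusion rates, so d_Kr/d_Ne = √(M_Ne/M_Kr) = √(20.18/83.80) = 0.4907.
With d_Kr + d_Ne = 2.18 m, d_Ne = 2.18/(1 + 0.4907) = 1.462 m.
d_Kr = 2.18 − 1.462 = 0.718 m.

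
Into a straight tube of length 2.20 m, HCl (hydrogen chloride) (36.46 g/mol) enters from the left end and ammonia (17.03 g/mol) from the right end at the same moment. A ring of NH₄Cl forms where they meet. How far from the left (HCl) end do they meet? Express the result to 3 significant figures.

0.893 m

Distances travelled in equal time are proportional to diffusion rates, so d_HCl/d_NH₃ = √(M_NH₃/M_HCl) = √(17.03/36.46) = 0.6834.
With d_HCl + d_NH₃ = 2.20 m, d_NH₃ = 2.20/(1 + 0.6834) = 1.307 m.
d_HCl = 2.20 − 1.307 = 0.893 m.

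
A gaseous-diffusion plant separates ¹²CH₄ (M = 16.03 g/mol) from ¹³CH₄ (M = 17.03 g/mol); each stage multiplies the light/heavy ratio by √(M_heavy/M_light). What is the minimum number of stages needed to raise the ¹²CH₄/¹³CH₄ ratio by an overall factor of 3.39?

41

With α = √(17.03/16.03) per stage, ln α = ½ ln(1.06238) = 0.03026.
Need α^N ≥ 3.39 ⇒ N ≥ ln(3.39) / ln α = 1.221 / 0.03026 = 40.35.
So at least 41 stages are needed.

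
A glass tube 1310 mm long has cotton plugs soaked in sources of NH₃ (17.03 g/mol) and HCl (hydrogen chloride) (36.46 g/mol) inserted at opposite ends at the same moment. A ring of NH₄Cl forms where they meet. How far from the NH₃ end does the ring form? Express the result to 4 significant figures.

In equal time, each gas travels a distance ∝ its rate ∝ 1/√M, so d_NH₃/d_HCl = √(M_HCl/M_NH₃) = √(36.46/17.03) = 1.463.
With d_NH₃ + d_HCl = 1310 mm, d_HCl = 1310/(1 + 1.463) = 531.8 mm.
d_NH₃ = 1310 − 531.8 = 778.2 mm.

778.2 mm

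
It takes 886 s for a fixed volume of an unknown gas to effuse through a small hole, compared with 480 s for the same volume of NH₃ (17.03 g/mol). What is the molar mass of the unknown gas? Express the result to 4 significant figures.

58.02 g/mol

Graham's law gives t_X/t_NH₃ = √(M_X/M_NH₃).
886/480 = 1.846 = √(M_X/17.03)
M_X = 17.03 × 1.846² = 17.03 × 3.407 = 58.02 g/mol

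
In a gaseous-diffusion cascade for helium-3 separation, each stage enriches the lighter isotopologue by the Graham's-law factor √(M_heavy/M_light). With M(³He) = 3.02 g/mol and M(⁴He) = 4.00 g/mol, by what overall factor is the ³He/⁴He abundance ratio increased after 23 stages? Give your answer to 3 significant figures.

25.3

After 23 stages the ratio has grown by (√(4.00/3.02))^23 = (4.00/3.02)^(23/2).
= 1.32450^(23/2) = 25.3.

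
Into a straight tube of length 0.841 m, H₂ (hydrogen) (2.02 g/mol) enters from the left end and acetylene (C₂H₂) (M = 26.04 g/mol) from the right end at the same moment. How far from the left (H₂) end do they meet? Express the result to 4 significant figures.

0.6578 m

Distances travelled in equal time are proportional to diffusion rates, so d_H₂/d_C₂H₂ = √(M_C₂H₂/M_H₂) = √(26.04/2.02) = 3.590.
With d_H₂ + d_C₂H₂ = 0.841 m, d_C₂H₂ = 0.841/(1 + 3.590) = 0.1832 m.
d_H₂ = 0.841 − 0.1832 = 0.6578 m.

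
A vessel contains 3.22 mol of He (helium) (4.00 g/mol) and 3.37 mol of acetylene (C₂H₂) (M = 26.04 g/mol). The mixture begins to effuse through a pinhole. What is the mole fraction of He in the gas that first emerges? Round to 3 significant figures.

The effusion rate of species i is ∝ p_i/√M_i ∝ n_i/√M_i.
x_He(eff) = (n_He/√M_He) / (n_He/√M_He + n_C₂H₂/√M_C₂H₂)
= (3.22/√4.00) / (3.22/√4.00 + 3.37/√26.04) = 1.610/(1.610 + 0.6604) = 0.709.

0.709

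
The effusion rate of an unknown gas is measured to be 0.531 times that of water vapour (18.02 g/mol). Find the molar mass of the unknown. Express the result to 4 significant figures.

63.91 g/mol

Using Graham's law: rate_X/rate_H₂O = √(M_H₂O/M_X).
0.531 = √(18.02/M_X)
M_X = 18.02 / 0.531² = 18.02 / 0.2820 = 63.91 g/mol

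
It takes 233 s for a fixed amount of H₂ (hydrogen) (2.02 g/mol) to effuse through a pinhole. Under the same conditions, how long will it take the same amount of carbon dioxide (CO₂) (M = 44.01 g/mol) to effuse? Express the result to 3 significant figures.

Graham's law gives t_CO₂/t_H₂ = √(M_CO₂/M_H₂) = √(44.01/2.02) = √21.79 = 4.668.
So the time for CO₂ is 233 × 4.668 = 1090 s.

1090 s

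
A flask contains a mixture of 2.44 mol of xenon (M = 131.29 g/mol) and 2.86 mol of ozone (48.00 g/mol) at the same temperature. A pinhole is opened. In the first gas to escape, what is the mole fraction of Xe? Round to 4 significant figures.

0.3403

Each component's effusion rate ∝ (its partial pressure)·(1/√M) ∝ n_i/√M_i.
x_Xe(eff) = (n_Xe/√M_Xe) / (n_Xe/√M_Xe + n_O₃/√M_O₃)
= (2.44/√131.29) / (2.44/√131.29 + 2.86/√48.00) = 0.2129/(0.2129 + 0.4128) = 0.3403.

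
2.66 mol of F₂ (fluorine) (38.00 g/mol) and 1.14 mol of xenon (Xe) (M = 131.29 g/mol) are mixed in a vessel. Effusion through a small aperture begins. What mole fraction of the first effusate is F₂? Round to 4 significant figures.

Each component's effusion rate ∝ (its partial pressure)·(1/√M) ∝ n_i/√M_i.
Mole fraction of F₂ in the effusate = (n_F₂/√M_F₂) / (n_F₂/√M_F₂ + n_Xe/√M_Xe)
= (2.66/√38.00) / (2.66/√38.00 + 1.14/√131.29) = 0.4315/(0.4315 + 0.09949) = 0.8126.

0.8126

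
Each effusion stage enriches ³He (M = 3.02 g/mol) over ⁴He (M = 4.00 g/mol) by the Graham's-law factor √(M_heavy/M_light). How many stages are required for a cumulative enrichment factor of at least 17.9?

With α = √(4.00/3.02) per stage, ln α = ½ ln(1.32450) = 0.1405.
Need α^N ≥ 17.9 ⇒ N ≥ ln(17.9) / ln α = 2.885 / 0.1405 = 20.53.
Minimum whole number of stages: N = 21.

21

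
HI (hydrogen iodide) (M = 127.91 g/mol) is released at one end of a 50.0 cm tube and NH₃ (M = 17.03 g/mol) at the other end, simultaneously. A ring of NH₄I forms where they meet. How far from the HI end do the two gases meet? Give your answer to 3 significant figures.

In equal time, each gas travels a distance ∝ its rate ∝ 1/√M, so d_HI/d_NH₃ = √(M_NH₃/M_HI) = √(17.03/127.91) = 0.3649.
With d_HI + d_NH₃ = 50.0 cm, d_NH₃ = 50.0/(1 + 0.3649) = 36.63 cm.
d_HI = 50.0 − 36.63 = 13.4 cm.

13.4 cm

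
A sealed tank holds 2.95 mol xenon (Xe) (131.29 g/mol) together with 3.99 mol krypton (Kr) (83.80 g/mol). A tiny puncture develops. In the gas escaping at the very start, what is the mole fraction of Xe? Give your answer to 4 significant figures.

0.3713

Each component's effusion rate ∝ (its partial pressure)·(1/√M) ∝ n_i/√M_i.
So x_Xe in the escaping gas = (n_Xe/√M_Xe) / Σ(n_i/√M_i)
= (2.95/√131.29) / (2.95/√131.29 + 3.99/√83.80) = 0.2575/(0.2575 + 0.4359) = 0.3713.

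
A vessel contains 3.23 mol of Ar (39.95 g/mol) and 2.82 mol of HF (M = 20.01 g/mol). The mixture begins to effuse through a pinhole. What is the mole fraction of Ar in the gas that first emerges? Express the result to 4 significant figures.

0.4477

Effusion rate of each component ∝ n_i/√M_i (partial pressure × 1/√M).
Mole fraction of Ar in the effusate = (n_Ar/√M_Ar) / (n_Ar/√M_Ar + n_HF/√M_HF)
= (3.23/√39.95) / (3.23/√39.95 + 2.82/√20.01) = 0.5110/(0.5110 + 0.6304) = 0.4477.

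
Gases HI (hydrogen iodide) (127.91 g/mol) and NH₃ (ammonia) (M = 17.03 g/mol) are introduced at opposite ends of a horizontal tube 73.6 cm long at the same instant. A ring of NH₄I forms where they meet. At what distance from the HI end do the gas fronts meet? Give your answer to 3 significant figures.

In equal time, each gas travels a distance ∝ its rate ∝ 1/√M, so d_HI/d_NH₃ = √(M_NH₃/M_HI) = √(17.03/127.91) = 0.3649.
With d_HI + d_NH₃ = 73.6 cm, d_NH₃ = 73.6/(1 + 0.3649) = 53.92 cm.
d_HI = 73.6 − 53.92 = 19.7 cm.

19.7 cm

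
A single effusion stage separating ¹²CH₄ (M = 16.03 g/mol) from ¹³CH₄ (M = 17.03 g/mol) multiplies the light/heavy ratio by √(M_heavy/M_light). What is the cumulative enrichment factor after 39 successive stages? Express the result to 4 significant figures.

Each stage multiplies the ratio by α = √(17.03/16.03), so after 39 stages the overall factor is α^39 = (17.03/16.03)^(39/2).
= 1.06238^(39/2) = 3.254.

3.254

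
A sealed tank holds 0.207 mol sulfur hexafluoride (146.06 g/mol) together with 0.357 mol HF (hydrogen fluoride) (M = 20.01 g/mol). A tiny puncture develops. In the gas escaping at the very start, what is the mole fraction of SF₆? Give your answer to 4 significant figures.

0.1767

Each component's effusion rate ∝ (its partial pressure)·(1/√M) ∝ n_i/√M_i.
x_SF₆(eff) = (n_SF₆/√M_SF₆) / (n_SF₆/√M_SF₆ + n_HF/√M_HF)
= (0.207/√146.06) / (0.207/√146.06 + 0.357/√20.01) = 0.01713/(0.01713 + 0.07981) = 0.1767.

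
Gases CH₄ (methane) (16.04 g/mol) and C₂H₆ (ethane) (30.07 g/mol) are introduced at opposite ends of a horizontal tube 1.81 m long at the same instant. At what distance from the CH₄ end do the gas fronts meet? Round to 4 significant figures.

The fronts meet when d_CH₄ + d_C₂H₆ = L with d_CH₄/d_C₂H₆ = √(M_C₂H₆/M_CH₄) (Graham's law). Here √(M_C₂H₆/M_CH₄) = √(30.07/16.04) = 1.369.
With d_CH₄ + d_C₂H₆ = 1.81 m, d_C₂H₆ = 1.81/(1 + 1.369) = 0.7640 m.
d_CH₄ = 1.81 − 0.7640 = 1.046 m.

1.046 m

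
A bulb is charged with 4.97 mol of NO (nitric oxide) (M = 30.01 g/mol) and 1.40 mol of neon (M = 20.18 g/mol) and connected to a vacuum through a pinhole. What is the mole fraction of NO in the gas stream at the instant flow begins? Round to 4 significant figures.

The effusion rate of species i is ∝ p_i/√M_i ∝ n_i/√M_i.
x_NO(eff) = (n_NO/√M_NO) / (n_NO/√M_NO + n_Ne/√M_Ne)
= (4.97/√30.01) / (4.97/√30.01 + 1.40/√20.18) = 0.9072/(0.9072 + 0.3117) = 0.7443.

0.7443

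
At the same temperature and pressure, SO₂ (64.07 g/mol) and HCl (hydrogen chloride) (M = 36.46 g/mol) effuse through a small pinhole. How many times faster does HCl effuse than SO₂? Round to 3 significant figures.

Since effusion rate ∝ 1/√M, rate_HCl/rate_SO₂ = √(M_SO₂/M_HCl) = √(64.07/36.46) = √1.757 = 1.33.

1.33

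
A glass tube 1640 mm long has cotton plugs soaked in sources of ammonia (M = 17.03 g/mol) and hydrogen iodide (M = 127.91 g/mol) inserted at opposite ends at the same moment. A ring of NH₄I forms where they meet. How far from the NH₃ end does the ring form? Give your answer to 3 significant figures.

1200 mm

Graham's law gives d_NH₃/d_HI = rate_NH₃/rate_HI = √(M_HI/M_NH₃) = √(127.91/17.03) = 2.741.
With d_NH₃ + d_HI = 1640 mm, d_HI = 1640/(1 + 2.741) = 438.4 mm.
d_NH₃ = 1640 − 438.4 = 1200 mm.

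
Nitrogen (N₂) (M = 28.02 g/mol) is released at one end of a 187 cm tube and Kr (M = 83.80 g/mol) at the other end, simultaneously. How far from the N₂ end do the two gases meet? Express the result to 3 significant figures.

118 cm

The fronts meet when d_N₂ + d_Kr = L with d_N₂/d_Kr = √(M_Kr/M_N₂) (Graham's law). Here √(M_Kr/M_N₂) = √(83.80/28.02) = 1.729.
With d_N₂ + d_Kr = 187 cm, d_Kr = 187/(1 + 1.729) = 68.51 cm.
d_N₂ = 187 − 68.51 = 118 cm.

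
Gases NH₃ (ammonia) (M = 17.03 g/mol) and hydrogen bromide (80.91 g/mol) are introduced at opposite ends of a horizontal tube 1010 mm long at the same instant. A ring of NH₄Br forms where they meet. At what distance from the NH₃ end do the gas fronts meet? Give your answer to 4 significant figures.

In equal time, each gas travels a distance ∝ its rate ∝ 1/√M, so d_NH₃/d_HBr = √(M_HBr/M_NH₃) = √(80.91/17.03) = 2.180.
With d_NH₃ + d_HBr = 1010 mm, d_HBr = 1010/(1 + 2.180) = 317.6 mm.
d_NH₃ = 1010 − 317.6 = 692.4 mm.

692.4 mm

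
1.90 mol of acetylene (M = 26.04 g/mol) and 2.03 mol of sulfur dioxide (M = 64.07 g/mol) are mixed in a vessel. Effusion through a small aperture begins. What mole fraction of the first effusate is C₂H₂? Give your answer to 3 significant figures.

Rate_i ∝ x_i/√M_i (Graham's law weighted by mole fraction), so the effusate composition follows n_i/√M_i.
Mole fraction of C₂H₂ in the effusate = (n_C₂H₂/√M_C₂H₂) / (n_C₂H₂/√M_C₂H₂ + n_SO₂/√M_SO₂)
= (1.90/√26.04) / (1.90/√26.04 + 2.03/√64.07) = 0.3723/(0.3723 + 0.2536) = 0.595.

0.595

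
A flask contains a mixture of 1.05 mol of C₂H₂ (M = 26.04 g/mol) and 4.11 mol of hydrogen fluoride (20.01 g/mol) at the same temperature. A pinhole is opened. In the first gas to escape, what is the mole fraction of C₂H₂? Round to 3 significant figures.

0.183

The effusion rate of species i is ∝ p_i/√M_i ∝ n_i/√M_i.
Mole fraction of C₂H₂ in the effusate = (n_C₂H₂/√M_C₂H₂) / (n_C₂H₂/√M_C₂H₂ + n_HF/√M_HF)
= (1.05/√26.04) / (1.05/√26.04 + 4.11/√20.01) = 0.2058/(0.2058 + 0.9188) = 0.183.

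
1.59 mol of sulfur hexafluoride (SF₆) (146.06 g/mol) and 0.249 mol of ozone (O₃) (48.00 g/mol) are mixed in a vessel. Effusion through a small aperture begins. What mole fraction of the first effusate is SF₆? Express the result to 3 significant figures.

The effusion rate of species i is ∝ p_i/√M_i ∝ n_i/√M_i.
Mole fraction of SF₆ in the effusate = (n_SF₆/√M_SF₆) / (n_SF₆/√M_SF₆ + n_O₃/√M_O₃)
= (1.59/√146.06) / (1.59/√146.06 + 0.249/√48.00) = 0.1316/(0.1316 + 0.03594) = 0.785.

0.785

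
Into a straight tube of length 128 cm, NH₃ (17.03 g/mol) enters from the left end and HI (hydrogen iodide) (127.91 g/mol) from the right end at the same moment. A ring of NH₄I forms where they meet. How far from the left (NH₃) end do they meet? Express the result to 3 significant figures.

In equal time, each gas travels a distance ∝ its rate ∝ 1/√M, so d_NH₃/d_HI = √(M_HI/M_NH₃) = √(127.91/17.03) = 2.741.
With d_NH₃ + d_HI = 128 cm, d_HI = 128/(1 + 2.741) = 34.22 cm.
d_NH₃ = 128 − 34.22 = 93.8 cm.

93.8 cm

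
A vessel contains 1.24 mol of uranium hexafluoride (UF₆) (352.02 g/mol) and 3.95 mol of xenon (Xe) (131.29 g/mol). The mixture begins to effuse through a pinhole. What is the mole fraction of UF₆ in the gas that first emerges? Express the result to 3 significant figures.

Effusion rate of each component ∝ n_i/√M_i (partial pressure × 1/√M).
Mole fraction of UF₆ in the effusate = (n_UF₆/√M_UF₆) / (n_UF₆/√M_UF₆ + n_Xe/√M_Xe)
= (1.24/√352.02) / (1.24/√352.02 + 3.95/√131.29) = 0.06609/(0.06609 + 0.3447) = 0.161.

0.161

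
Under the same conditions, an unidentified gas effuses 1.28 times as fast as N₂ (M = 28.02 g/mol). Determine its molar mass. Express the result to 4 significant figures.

17.10 g/mol

Using Graham's law: rate_X/rate_N₂ = √(M_N₂/M_X).
1.28 = √(28.02/M_X)
M_X = 28.02 / 1.28² = 28.02 / 1.638 = 17.10 g/mol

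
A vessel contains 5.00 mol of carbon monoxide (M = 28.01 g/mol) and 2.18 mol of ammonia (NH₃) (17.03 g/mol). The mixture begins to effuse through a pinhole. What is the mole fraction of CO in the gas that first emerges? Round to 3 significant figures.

Each component's effusion rate ∝ (its partial pressure)·(1/√M) ∝ n_i/√M_i.
x_CO(eff) = (n_CO/√M_CO) / (n_CO/√M_CO + n_NH₃/√M_NH₃)
= (5.00/√28.01) / (5.00/√28.01 + 2.18/√17.03) = 0.9447/(0.9447 + 0.5283) = 0.641.

0.641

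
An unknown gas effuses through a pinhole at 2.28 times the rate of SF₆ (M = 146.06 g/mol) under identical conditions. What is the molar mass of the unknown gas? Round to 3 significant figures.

By Graham's law, rate_X/rate_SF₆ = √(M_SF₆/M_X).
2.28 = √(146.06/M_X)
M_X = 146.06 / 2.28² = 146.06 / 5.198 = 28.1 g/mol

28.1 g/mol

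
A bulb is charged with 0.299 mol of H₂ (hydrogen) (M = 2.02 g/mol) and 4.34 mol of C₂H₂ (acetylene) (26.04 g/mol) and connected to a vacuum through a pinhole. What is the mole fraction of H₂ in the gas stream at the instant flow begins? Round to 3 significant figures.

Rate_i ∝ x_i/√M_i (Graham's law weighted by mole fraction), so the effusate composition follows n_i/√M_i.
So x_H₂ in the escaping gas = (n_H₂/√M_H₂) / Σ(n_i/√M_i)
= (0.299/√2.02) / (0.299/√2.02 + 4.34/√26.04) = 0.2104/(0.2104 + 0.8505) = 0.198.

0.198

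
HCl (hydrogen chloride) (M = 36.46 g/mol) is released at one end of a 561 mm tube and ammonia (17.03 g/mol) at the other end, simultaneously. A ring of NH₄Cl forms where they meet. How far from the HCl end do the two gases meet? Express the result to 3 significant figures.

228 mm

In equal time, each gas travels a distance ∝ its rate ∝ 1/√M, so d_HCl/d_NH₃ = √(M_NH₃/M_HCl) = √(17.03/36.46) = 0.6834.
With d_HCl + d_NH₃ = 561 mm, d_NH₃ = 561/(1 + 0.6834) = 333.2 mm.
d_HCl = 561 − 333.2 = 228 mm.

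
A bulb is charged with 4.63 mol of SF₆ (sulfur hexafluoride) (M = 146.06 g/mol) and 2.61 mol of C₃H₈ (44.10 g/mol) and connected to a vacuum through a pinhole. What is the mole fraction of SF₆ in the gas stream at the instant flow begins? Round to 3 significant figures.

0.494

Each component's effusion rate ∝ (its partial pressure)·(1/√M) ∝ n_i/√M_i.
So x_SF₆ in the escaping gas = (n_SF₆/√M_SF₆) / Σ(n_i/√M_i)
= (4.63/√146.06) / (4.63/√146.06 + 2.61/√44.10) = 0.3831/(0.3831 + 0.3930) = 0.494.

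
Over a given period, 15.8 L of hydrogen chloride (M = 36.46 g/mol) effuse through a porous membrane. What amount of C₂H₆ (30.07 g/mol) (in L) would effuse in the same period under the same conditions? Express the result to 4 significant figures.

17.40 L

From Graham's law, rate_C₂H₆/rate_HCl = √(M_HCl/M_C₂H₆) = √(36.46/30.07) = √1.213 = 1.101.
So the volume for C₂H₆ is 15.8 × 1.101 = 17.40 L.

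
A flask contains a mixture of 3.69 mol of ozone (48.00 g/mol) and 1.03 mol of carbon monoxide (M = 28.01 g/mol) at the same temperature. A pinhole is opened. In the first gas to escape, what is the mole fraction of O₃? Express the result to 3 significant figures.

0.732

The effusion rate of species i is ∝ p_i/√M_i ∝ n_i/√M_i.
x_O₃(eff) = (n_O₃/√M_O₃) / (n_O₃/√M_O₃ + n_CO/√M_CO)
= (3.69/√48.00) / (3.69/√48.00 + 1.03/√28.01) = 0.5326/(0.5326 + 0.1946) = 0.732.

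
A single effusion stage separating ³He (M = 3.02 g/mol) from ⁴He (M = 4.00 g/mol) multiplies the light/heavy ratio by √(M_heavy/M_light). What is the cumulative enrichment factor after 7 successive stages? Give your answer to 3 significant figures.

After 7 stages the ratio has grown by (√(4.00/3.02))^7 = (4.00/3.02)^(7/2).
= 1.32450^(7/2) = 2.67.

2.67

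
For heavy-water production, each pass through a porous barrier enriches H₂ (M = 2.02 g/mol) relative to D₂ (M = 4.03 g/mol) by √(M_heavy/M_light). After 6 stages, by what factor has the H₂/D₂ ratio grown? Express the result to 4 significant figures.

7.941

After 6 stages the ratio has grown by (√(4.03/2.02))^6 = (4.03/2.02)^(6/2).
= 1.99505^3 = 7.941.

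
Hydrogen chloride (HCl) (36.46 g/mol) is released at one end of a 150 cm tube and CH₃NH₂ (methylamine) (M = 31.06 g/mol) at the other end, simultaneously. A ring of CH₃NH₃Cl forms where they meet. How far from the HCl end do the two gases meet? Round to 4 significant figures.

72.00 cm

The fronts meet when d_HCl + d_CH₃NH₂ = L with d_HCl/d_CH₃NH₂ = √(M_CH₃NH₂/M_HCl) (Graham's law). Here √(M_CH₃NH₂/M_HCl) = √(31.06/36.46) = 0.9230.
With d_HCl + d_CH₃NH₂ = 150 cm, d_CH₃NH₂ = 150/(1 + 0.9230) = 78.00 cm.
d_HCl = 150 − 78.00 = 72.00 cm.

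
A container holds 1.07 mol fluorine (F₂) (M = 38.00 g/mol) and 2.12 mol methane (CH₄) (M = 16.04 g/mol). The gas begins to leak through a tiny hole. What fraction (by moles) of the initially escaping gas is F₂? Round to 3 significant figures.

0.247

Rate_i ∝ x_i/√M_i (Graham's law weighted by mole fraction), so the effusate composition follows n_i/√M_i.
x_F₂(eff) = (n_F₂/√M_F₂) / (n_F₂/√M_F₂ + n_CH₄/√M_CH₄)
= (1.07/√38.00) / (1.07/√38.00 + 2.12/√16.04) = 0.1736/(0.1736 + 0.5293) = 0.247.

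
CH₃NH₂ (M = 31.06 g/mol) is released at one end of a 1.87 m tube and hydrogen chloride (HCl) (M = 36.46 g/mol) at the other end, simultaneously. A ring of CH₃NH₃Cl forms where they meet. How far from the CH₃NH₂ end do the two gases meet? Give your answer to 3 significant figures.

The fronts meet when d_CH₃NH₂ + d_HCl = L with d_CH₃NH₂/d_HCl = √(M_HCl/M_CH₃NH₂) (Graham's law). Here √(M_HCl/M_CH₃NH₂) = √(36.46/31.06) = 1.083.
With d_CH₃NH₂ + d_HCl = 1.87 m, d_HCl = 1.87/(1 + 1.083) = 0.8976 m.
d_CH₃NH₂ = 1.87 − 0.8976 = 0.972 m.

0.972 m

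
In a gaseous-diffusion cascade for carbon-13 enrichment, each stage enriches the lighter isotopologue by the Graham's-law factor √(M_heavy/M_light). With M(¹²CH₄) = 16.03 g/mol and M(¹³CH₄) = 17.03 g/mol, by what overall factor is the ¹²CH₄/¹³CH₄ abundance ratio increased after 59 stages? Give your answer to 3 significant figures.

5.96

After 59 stages the ratio has grown by (√(17.03/16.03))^59 = (17.03/16.03)^(59/2).
= 1.06238^(59/2) = 5.96.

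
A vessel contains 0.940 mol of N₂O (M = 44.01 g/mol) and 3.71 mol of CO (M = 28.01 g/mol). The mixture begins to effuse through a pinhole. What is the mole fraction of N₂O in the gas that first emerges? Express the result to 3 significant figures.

0.168

Rate_i ∝ x_i/√M_i (Graham's law weighted by mole fraction), so the effusate composition follows n_i/√M_i.
x_N₂O(eff) = (n_N₂O/√M_N₂O) / (n_N₂O/√M_N₂O + n_CO/√M_CO)
= (0.940/√44.01) / (0.940/√44.01 + 3.71/√28.01) = 0.1417/(0.1417 + 0.7010) = 0.168.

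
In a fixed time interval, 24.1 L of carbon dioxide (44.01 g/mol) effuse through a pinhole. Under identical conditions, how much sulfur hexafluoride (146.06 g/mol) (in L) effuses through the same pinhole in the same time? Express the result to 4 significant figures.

13.23 L

By Graham's law, rate_SF₆/rate_CO₂ = √(M_CO₂/M_SF₆) = √(44.01/146.06) = √0.3013 = 0.5489.
So the volume for SF₆ is 24.1 × 0.5489 = 13.23 L.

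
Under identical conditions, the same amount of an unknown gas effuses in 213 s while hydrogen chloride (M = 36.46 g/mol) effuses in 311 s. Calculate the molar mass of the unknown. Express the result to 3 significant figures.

17.1 g/mol

From Graham's law, t_X/t_HCl = √(M_X/M_HCl).
213/311 = 0.6849 = √(M_X/36.46)
M_X = 36.46 × 0.6849² = 36.46 × 0.4691 = 17.1 g/mol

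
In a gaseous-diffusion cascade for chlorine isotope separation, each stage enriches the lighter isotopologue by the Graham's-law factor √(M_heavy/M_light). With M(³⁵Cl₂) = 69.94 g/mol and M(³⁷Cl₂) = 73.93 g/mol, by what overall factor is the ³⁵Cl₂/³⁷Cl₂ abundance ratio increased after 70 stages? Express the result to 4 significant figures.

The single-stage factor is √(M_heavy/M_light), so 70 stages give [√(73.93/69.94)]^70 = (73.93/69.94)^(70/2).
= 1.05705^35 = 6.972.

6.972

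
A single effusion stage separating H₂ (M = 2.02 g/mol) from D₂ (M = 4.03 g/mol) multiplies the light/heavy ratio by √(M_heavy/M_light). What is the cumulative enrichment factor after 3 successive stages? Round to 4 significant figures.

The single-stage factor is √(M_heavy/M_light), so 3 stages give [√(4.03/2.02)]^3 = (4.03/2.02)^(3/2).
= 1.99505^(3/2) = 2.818.

2.818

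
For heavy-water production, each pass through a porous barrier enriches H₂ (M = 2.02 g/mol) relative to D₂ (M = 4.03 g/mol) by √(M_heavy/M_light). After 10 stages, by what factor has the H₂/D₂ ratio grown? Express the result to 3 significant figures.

Overall factor = α^10 with α = √(4.03/2.02), i.e. (4.03/2.02)^(10/2).
= 1.99505^5 = 31.6.

31.6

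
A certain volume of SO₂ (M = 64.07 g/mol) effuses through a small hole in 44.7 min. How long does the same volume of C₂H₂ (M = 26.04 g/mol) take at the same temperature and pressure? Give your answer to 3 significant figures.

28.5 min

Since effusion rate ∝ 1/√M, t_C₂H₂/t_SO₂ = √(M_C₂H₂/M_SO₂) = √(26.04/64.07) = √0.4064 = 0.6375.
So the time for C₂H₂ is 44.7 × 0.6375 = 28.5 min.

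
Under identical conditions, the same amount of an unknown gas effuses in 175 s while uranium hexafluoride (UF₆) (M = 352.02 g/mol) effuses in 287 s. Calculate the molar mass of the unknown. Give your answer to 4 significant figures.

130.9 g/mol

Since effusion rate ∝ 1/√M, t_X/t_UF₆ = √(M_X/M_UF₆).
175/287 = 0.6098 = √(M_X/352.02)
M_X = 352.02 × 0.6098² = 352.02 × 0.3718 = 130.9 g/mol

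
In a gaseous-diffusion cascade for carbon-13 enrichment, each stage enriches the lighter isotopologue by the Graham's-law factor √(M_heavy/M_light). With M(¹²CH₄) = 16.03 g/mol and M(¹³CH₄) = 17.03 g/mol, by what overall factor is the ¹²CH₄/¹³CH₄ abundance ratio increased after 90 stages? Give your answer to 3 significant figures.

The single-stage factor is √(M_heavy/M_light), so 90 stages give [√(17.03/16.03)]^90 = (17.03/16.03)^(90/2).
= 1.06238^45 = 15.2.

15.2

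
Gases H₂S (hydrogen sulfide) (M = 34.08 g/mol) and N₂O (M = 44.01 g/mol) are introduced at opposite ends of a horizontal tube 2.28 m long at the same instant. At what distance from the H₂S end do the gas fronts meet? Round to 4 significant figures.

The fronts meet when d_H₂S + d_N₂O = L with d_H₂S/d_N₂O = √(M_N₂O/M_H₂S) (Graham's law). Here √(M_N₂O/M_H₂S) = √(44.01/34.08) = 1.136.
With d_H₂S + d_N₂O = 2.28 m, d_N₂O = 2.28/(1 + 1.136) = 1.067 m.
d_H₂S = 2.28 − 1.067 = 1.213 m.

1.213 m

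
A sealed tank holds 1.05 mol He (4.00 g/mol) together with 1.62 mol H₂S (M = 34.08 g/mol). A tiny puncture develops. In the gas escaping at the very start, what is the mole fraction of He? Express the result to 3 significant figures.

0.654

The effusion rate of species i is ∝ p_i/√M_i ∝ n_i/√M_i.
x_He(eff) = (n_He/√M_He) / (n_He/√M_He + n_H₂S/√M_H₂S)
= (1.05/√4.00) / (1.05/√4.00 + 1.62/√34.08) = 0.5250/(0.5250 + 0.2775) = 0.654.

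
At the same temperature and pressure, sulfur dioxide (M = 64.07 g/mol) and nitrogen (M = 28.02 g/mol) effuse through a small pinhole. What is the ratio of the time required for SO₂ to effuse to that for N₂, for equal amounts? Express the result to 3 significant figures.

1.51

By Graham's law, t_SO₂/t_N₂ = √(M_SO₂/M_N₂) = √(64.07/28.02) = √2.287 = 1.51.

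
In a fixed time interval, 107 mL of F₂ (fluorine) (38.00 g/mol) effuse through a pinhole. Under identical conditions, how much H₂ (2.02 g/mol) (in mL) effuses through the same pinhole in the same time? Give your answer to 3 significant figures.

464 mL

Since effusion rate ∝ 1/√M, rate_H₂/rate_F₂ = √(M_F₂/M_H₂) = √(38.00/2.02) = √18.81 = 4.337.
So the volume for H₂ is 107 × 4.337 = 464 mL.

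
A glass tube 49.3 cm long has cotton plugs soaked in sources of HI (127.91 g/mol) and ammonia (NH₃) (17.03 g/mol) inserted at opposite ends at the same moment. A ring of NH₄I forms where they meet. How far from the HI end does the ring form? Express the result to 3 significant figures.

13.2 cm

In equal time, each gas travels a distance ∝ its rate ∝ 1/√M, so d_HI/d_NH₃ = √(M_NH₃/M_HI) = √(17.03/127.91) = 0.3649.
With d_HI + d_NH₃ = 49.3 cm, d_NH₃ = 49.3/(1 + 0.3649) = 36.12 cm.
d_HI = 49.3 − 36.12 = 13.2 cm.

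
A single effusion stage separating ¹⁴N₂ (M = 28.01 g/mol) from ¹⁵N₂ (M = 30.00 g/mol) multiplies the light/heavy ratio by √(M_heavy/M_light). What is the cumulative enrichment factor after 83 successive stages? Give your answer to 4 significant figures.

17.26

After 83 stages the ratio has grown by (√(30.00/28.01))^83 = (30.00/28.01)^(83/2).
= 1.07105^(83/2) = 17.26.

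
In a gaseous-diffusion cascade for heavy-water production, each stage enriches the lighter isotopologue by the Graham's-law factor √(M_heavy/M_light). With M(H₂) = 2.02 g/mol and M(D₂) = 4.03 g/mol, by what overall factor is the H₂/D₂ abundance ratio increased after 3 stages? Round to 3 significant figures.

2.82

Each stage multiplies the ratio by α = √(4.03/2.02), so after 3 stages the overall factor is α^3 = (4.03/2.02)^(3/2).
= 1.99505^(3/2) = 2.82.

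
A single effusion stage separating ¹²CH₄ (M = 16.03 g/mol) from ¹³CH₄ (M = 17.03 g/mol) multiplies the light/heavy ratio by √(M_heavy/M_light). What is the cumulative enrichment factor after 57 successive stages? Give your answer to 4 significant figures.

Overall factor = α^57 with α = √(17.03/16.03), i.e. (17.03/16.03)^(57/2).
= 1.06238^(57/2) = 5.611.

5.611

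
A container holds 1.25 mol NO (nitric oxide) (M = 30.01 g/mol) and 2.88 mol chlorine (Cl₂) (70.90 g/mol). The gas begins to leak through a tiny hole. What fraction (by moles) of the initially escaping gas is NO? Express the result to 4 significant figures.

0.4002

The effusion rate of species i is ∝ p_i/√M_i ∝ n_i/√M_i.
Mole fraction of NO in the effusate = (n_NO/√M_NO) / (n_NO/√M_NO + n_Cl₂/√M_Cl₂)
= (1.25/√30.01) / (1.25/√30.01 + 2.88/√70.90) = 0.2282/(0.2282 + 0.3420) = 0.4002.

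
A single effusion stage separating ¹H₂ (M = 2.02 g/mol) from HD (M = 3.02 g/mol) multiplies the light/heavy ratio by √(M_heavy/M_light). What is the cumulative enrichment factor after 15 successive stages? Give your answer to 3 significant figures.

20.4

The single-stage factor is √(M_heavy/M_light), so 15 stages give [√(3.02/2.02)]^15 = (3.02/2.02)^(15/2).
= 1.49505^(15/2) = 20.4.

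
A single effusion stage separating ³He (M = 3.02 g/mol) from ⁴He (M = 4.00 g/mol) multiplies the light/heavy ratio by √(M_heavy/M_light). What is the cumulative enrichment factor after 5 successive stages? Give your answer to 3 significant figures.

Overall factor = α^5 with α = √(4.00/3.02), i.e. (4.00/3.02)^(5/2).
= 1.32450^(5/2) = 2.02.

2.02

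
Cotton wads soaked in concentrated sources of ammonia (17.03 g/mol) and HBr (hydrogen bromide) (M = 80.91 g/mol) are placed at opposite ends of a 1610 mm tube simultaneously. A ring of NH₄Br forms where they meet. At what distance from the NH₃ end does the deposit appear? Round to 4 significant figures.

In equal time, each gas travels a distance ∝ its rate ∝ 1/√M, so d_NH₃/d_HBr = √(M_HBr/M_NH₃) = √(80.91/17.03) = 2.180.
With d_NH₃ + d_HBr = 1610 mm, d_HBr = 1610/(1 + 2.180) = 506.3 mm.
d_NH₃ = 1610 − 506.3 = 1104 mm.

1104 mm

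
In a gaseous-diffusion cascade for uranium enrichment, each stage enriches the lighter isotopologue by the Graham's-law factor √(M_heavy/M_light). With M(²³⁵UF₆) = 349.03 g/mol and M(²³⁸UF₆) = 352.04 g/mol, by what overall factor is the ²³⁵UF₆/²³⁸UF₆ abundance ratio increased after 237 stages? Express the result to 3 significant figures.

After 237 stages the ratio has grown by (√(352.04/349.03))^237 = (352.04/349.03)^(237/2).
= 1.00862^(237/2) = 2.77.

2.77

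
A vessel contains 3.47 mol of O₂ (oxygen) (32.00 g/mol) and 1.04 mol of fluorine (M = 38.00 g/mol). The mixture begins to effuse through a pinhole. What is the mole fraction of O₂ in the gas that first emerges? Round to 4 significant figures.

0.7843

Effusion rate of each component ∝ n_i/√M_i (partial pressure × 1/√M).
So x_O₂ in the escaping gas = (n_O₂/√M_O₂) / Σ(n_i/√M_i)
= (3.47/√32.00) / (3.47/√32.00 + 1.04/√38.00) = 0.6134/(0.6134 + 0.1687) = 0.7843.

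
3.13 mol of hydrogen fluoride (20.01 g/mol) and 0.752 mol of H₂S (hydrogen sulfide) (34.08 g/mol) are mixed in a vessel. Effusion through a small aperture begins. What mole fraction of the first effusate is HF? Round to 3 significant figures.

Rate_i ∝ x_i/√M_i (Graham's law weighted by mole fraction), so the effusate composition follows n_i/√M_i.
Mole fraction of HF in the effusate = (n_HF/√M_HF) / (n_HF/√M_HF + n_H₂S/√M_H₂S)
= (3.13/√20.01) / (3.13/√20.01 + 0.752/√34.08) = 0.6997/(0.6997 + 0.1288) = 0.845.

0.845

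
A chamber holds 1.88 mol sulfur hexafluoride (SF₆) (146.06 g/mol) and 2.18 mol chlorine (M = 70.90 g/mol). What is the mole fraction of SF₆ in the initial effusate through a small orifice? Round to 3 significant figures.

0.375

Effusion rate of each component ∝ n_i/√M_i (partial pressure × 1/√M).
Mole fraction of SF₆ in the effusate = (n_SF₆/√M_SF₆) / (n_SF₆/√M_SF₆ + n_Cl₂/√M_Cl₂)
= (1.88/√146.06) / (1.88/√146.06 + 2.18/√70.90) = 0.1556/(0.1556 + 0.2589) = 0.375.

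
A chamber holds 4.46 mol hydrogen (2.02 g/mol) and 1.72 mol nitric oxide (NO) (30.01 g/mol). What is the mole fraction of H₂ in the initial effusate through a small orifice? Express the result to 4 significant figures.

0.9090

The effusion rate of species i is ∝ p_i/√M_i ∝ n_i/√M_i.
Mole fraction of H₂ in the effusate = (n_H₂/√M_H₂) / (n_H₂/√M_H₂ + n_NO/√M_NO)
= (4.46/√2.02) / (4.46/√2.02 + 1.72/√30.01) = 3.138/(3.138 + 0.3140) = 0.9090.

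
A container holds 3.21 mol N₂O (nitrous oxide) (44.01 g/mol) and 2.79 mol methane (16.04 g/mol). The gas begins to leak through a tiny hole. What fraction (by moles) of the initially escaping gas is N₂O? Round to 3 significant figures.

0.410

Rate_i ∝ x_i/√M_i (Graham's law weighted by mole fraction), so the effusate composition follows n_i/√M_i.
So x_N₂O in the escaping gas = (n_N₂O/√M_N₂O) / Σ(n_i/√M_i)
= (3.21/√44.01) / (3.21/√44.01 + 2.79/√16.04) = 0.4839/(0.4839 + 0.6966) = 0.410.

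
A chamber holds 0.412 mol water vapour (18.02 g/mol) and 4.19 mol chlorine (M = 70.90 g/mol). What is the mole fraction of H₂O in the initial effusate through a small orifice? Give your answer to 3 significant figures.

Each component's effusion rate ∝ (its partial pressure)·(1/√M) ∝ n_i/√M_i.
x_H₂O(eff) = (n_H₂O/√M_H₂O) / (n_H₂O/√M_H₂O + n_Cl₂/√M_Cl₂)
= (0.412/√18.02) / (0.412/√18.02 + 4.19/√70.90) = 0.09706/(0.09706 + 0.4976) = 0.163.

0.163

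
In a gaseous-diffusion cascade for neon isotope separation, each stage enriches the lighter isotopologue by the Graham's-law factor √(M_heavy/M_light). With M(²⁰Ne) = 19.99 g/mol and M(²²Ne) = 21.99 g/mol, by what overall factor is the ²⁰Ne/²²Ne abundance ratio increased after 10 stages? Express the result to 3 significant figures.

1.61

After 10 stages the ratio has grown by (√(21.99/19.99))^10 = (21.99/19.99)^(10/2).
= 1.10005^5 = 1.61.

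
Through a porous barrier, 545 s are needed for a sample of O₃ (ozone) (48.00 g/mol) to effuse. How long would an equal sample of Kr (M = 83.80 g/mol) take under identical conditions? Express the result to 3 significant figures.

720 s

Since effusion rate ∝ 1/√M, t_Kr/t_O₃ = √(M_Kr/M_O₃) = √(83.80/48.00) = √1.746 = 1.321.
So the time for Kr is 545 × 1.321 = 720 s.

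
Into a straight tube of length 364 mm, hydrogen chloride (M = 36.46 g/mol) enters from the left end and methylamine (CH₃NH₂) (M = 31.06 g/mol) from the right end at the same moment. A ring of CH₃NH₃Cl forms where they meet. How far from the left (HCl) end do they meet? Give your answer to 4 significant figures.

174.7 mm

In equal time, each gas travels a distance ∝ its rate ∝ 1/√M, so d_HCl/d_CH₃NH₂ = √(M_CH₃NH₂/M_HCl) = √(31.06/36.46) = 0.9230.
With d_HCl + d_CH₃NH₂ = 364 mm, d_CH₃NH₂ = 364/(1 + 0.9230) = 189.3 mm.
d_HCl = 364 − 189.3 = 174.7 mm.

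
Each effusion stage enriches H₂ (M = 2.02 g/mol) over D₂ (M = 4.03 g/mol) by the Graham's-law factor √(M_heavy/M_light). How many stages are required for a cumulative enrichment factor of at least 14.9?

Per stage α = (4.03/2.02)^(1/2) = 1.99505^0.5, giving ln α = 0.3453.
Need α^N ≥ 14.9 ⇒ N ≥ ln(14.9) / ln α = 2.701 / 0.3453 = 7.82.
So at least 8 stages are needed.

8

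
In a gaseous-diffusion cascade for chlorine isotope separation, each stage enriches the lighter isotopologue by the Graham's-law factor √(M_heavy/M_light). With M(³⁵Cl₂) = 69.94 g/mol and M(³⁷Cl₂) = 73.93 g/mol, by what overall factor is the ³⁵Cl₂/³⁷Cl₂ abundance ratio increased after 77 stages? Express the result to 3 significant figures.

The single-stage factor is √(M_heavy/M_light), so 77 stages give [√(73.93/69.94)]^77 = (73.93/69.94)^(77/2).
= 1.05705^(77/2) = 8.47.

8.47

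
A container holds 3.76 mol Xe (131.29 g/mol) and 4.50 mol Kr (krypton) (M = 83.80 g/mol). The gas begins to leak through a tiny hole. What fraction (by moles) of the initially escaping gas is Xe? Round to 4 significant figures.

0.4003

The effusion rate of species i is ∝ p_i/√M_i ∝ n_i/√M_i.
So x_Xe in the escaping gas = (n_Xe/√M_Xe) / Σ(n_i/√M_i)
= (3.76/√131.29) / (3.76/√131.29 + 4.50/√83.80) = 0.3281/(0.3281 + 0.4916) = 0.4003.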